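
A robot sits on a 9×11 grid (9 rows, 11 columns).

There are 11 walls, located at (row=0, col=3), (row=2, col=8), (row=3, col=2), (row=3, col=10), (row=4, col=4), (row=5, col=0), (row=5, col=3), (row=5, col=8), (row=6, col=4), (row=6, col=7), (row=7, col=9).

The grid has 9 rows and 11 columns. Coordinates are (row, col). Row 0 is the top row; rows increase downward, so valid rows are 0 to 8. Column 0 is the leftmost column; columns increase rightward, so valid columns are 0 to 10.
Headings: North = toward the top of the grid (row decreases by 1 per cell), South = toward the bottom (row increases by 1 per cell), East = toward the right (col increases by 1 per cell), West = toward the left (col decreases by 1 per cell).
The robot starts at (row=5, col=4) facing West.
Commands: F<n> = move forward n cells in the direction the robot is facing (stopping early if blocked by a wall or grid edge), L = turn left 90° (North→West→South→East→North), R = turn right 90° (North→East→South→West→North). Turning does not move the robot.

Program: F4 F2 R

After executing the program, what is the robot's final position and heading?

Answer: Final position: (row=5, col=4), facing North

Derivation:
Start: (row=5, col=4), facing West
  F4: move forward 0/4 (blocked), now at (row=5, col=4)
  F2: move forward 0/2 (blocked), now at (row=5, col=4)
  R: turn right, now facing North
Final: (row=5, col=4), facing North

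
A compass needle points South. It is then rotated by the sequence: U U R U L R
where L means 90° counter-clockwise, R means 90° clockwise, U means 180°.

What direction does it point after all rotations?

Answer: Final heading: East

Derivation:
Start: South
  U (U-turn (180°)) -> North
  U (U-turn (180°)) -> South
  R (right (90° clockwise)) -> West
  U (U-turn (180°)) -> East
  L (left (90° counter-clockwise)) -> North
  R (right (90° clockwise)) -> East
Final: East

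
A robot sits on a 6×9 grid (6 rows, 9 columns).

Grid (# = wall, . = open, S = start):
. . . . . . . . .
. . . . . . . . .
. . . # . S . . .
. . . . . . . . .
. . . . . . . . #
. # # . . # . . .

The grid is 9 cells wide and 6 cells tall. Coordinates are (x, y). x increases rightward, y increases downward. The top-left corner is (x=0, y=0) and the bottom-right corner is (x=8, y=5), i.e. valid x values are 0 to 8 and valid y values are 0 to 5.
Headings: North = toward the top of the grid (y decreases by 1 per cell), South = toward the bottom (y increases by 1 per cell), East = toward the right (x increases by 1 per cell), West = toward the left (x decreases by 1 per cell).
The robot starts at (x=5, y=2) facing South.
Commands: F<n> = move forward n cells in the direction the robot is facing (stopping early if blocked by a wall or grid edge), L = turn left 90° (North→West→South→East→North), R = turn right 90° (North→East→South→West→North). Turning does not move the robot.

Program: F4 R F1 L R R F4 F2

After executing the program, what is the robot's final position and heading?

Answer: Final position: (x=4, y=0), facing North

Derivation:
Start: (x=5, y=2), facing South
  F4: move forward 2/4 (blocked), now at (x=5, y=4)
  R: turn right, now facing West
  F1: move forward 1, now at (x=4, y=4)
  L: turn left, now facing South
  R: turn right, now facing West
  R: turn right, now facing North
  F4: move forward 4, now at (x=4, y=0)
  F2: move forward 0/2 (blocked), now at (x=4, y=0)
Final: (x=4, y=0), facing North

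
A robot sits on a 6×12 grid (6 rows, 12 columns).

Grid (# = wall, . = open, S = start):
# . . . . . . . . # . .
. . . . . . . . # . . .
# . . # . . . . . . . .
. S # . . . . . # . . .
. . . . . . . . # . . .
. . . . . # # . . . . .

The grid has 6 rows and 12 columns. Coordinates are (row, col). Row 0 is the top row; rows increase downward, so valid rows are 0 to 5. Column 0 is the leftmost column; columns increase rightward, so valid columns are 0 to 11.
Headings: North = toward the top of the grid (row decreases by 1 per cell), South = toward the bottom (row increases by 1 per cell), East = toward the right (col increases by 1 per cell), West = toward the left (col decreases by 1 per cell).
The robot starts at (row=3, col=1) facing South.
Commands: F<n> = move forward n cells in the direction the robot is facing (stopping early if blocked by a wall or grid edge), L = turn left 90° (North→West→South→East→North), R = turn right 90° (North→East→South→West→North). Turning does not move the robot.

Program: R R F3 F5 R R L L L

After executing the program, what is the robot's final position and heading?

Start: (row=3, col=1), facing South
  R: turn right, now facing West
  R: turn right, now facing North
  F3: move forward 3, now at (row=0, col=1)
  F5: move forward 0/5 (blocked), now at (row=0, col=1)
  R: turn right, now facing East
  R: turn right, now facing South
  L: turn left, now facing East
  L: turn left, now facing North
  L: turn left, now facing West
Final: (row=0, col=1), facing West

Answer: Final position: (row=0, col=1), facing West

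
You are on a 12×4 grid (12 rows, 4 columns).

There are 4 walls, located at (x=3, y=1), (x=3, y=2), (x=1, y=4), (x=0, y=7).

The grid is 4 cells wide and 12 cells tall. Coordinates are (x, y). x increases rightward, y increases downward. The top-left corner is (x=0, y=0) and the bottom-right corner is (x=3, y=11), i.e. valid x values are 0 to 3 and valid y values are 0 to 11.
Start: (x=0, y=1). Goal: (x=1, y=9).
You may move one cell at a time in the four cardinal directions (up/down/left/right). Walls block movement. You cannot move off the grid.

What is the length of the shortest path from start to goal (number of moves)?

Answer: Shortest path length: 9

Derivation:
BFS from (x=0, y=1) until reaching (x=1, y=9):
  Distance 0: (x=0, y=1)
  Distance 1: (x=0, y=0), (x=1, y=1), (x=0, y=2)
  Distance 2: (x=1, y=0), (x=2, y=1), (x=1, y=2), (x=0, y=3)
  Distance 3: (x=2, y=0), (x=2, y=2), (x=1, y=3), (x=0, y=4)
  Distance 4: (x=3, y=0), (x=2, y=3), (x=0, y=5)
  Distance 5: (x=3, y=3), (x=2, y=4), (x=1, y=5), (x=0, y=6)
  Distance 6: (x=3, y=4), (x=2, y=5), (x=1, y=6)
  Distance 7: (x=3, y=5), (x=2, y=6), (x=1, y=7)
  Distance 8: (x=3, y=6), (x=2, y=7), (x=1, y=8)
  Distance 9: (x=3, y=7), (x=0, y=8), (x=2, y=8), (x=1, y=9)  <- goal reached here
One shortest path (9 moves): (x=0, y=1) -> (x=0, y=2) -> (x=0, y=3) -> (x=0, y=4) -> (x=0, y=5) -> (x=1, y=5) -> (x=1, y=6) -> (x=1, y=7) -> (x=1, y=8) -> (x=1, y=9)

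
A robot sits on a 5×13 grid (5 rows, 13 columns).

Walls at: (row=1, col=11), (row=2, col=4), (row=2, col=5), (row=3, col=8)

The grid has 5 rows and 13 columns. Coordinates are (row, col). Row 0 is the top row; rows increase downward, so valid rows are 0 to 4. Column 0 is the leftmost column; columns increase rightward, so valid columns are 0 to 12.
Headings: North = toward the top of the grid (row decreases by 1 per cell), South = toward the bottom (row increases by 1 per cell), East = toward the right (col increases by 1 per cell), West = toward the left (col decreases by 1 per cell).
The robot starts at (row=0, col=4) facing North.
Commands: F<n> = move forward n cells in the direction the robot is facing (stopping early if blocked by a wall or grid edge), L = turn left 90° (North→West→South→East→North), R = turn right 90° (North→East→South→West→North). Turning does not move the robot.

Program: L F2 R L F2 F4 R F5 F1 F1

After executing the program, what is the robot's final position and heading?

Answer: Final position: (row=0, col=0), facing North

Derivation:
Start: (row=0, col=4), facing North
  L: turn left, now facing West
  F2: move forward 2, now at (row=0, col=2)
  R: turn right, now facing North
  L: turn left, now facing West
  F2: move forward 2, now at (row=0, col=0)
  F4: move forward 0/4 (blocked), now at (row=0, col=0)
  R: turn right, now facing North
  F5: move forward 0/5 (blocked), now at (row=0, col=0)
  F1: move forward 0/1 (blocked), now at (row=0, col=0)
  F1: move forward 0/1 (blocked), now at (row=0, col=0)
Final: (row=0, col=0), facing North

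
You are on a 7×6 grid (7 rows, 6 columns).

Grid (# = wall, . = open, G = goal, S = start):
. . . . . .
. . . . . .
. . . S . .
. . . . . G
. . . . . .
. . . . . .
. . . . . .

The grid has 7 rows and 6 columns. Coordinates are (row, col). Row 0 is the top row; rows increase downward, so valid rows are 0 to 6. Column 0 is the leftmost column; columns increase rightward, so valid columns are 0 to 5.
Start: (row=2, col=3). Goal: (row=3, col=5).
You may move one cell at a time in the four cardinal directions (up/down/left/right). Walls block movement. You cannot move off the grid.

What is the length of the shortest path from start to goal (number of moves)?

BFS from (row=2, col=3) until reaching (row=3, col=5):
  Distance 0: (row=2, col=3)
  Distance 1: (row=1, col=3), (row=2, col=2), (row=2, col=4), (row=3, col=3)
  Distance 2: (row=0, col=3), (row=1, col=2), (row=1, col=4), (row=2, col=1), (row=2, col=5), (row=3, col=2), (row=3, col=4), (row=4, col=3)
  Distance 3: (row=0, col=2), (row=0, col=4), (row=1, col=1), (row=1, col=5), (row=2, col=0), (row=3, col=1), (row=3, col=5), (row=4, col=2), (row=4, col=4), (row=5, col=3)  <- goal reached here
One shortest path (3 moves): (row=2, col=3) -> (row=2, col=4) -> (row=2, col=5) -> (row=3, col=5)

Answer: Shortest path length: 3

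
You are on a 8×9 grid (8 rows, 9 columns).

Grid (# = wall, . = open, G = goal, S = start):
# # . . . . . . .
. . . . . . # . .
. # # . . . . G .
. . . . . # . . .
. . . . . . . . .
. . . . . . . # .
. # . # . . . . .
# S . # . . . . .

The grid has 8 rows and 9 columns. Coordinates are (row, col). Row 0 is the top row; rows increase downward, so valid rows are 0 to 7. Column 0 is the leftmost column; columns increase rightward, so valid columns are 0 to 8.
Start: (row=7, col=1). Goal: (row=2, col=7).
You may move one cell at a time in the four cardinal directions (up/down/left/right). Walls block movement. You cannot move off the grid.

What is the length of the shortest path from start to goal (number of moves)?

BFS from (row=7, col=1) until reaching (row=2, col=7):
  Distance 0: (row=7, col=1)
  Distance 1: (row=7, col=2)
  Distance 2: (row=6, col=2)
  Distance 3: (row=5, col=2)
  Distance 4: (row=4, col=2), (row=5, col=1), (row=5, col=3)
  Distance 5: (row=3, col=2), (row=4, col=1), (row=4, col=3), (row=5, col=0), (row=5, col=4)
  Distance 6: (row=3, col=1), (row=3, col=3), (row=4, col=0), (row=4, col=4), (row=5, col=5), (row=6, col=0), (row=6, col=4)
  Distance 7: (row=2, col=3), (row=3, col=0), (row=3, col=4), (row=4, col=5), (row=5, col=6), (row=6, col=5), (row=7, col=4)
  Distance 8: (row=1, col=3), (row=2, col=0), (row=2, col=4), (row=4, col=6), (row=6, col=6), (row=7, col=5)
  Distance 9: (row=0, col=3), (row=1, col=0), (row=1, col=2), (row=1, col=4), (row=2, col=5), (row=3, col=6), (row=4, col=7), (row=6, col=7), (row=7, col=6)
  Distance 10: (row=0, col=2), (row=0, col=4), (row=1, col=1), (row=1, col=5), (row=2, col=6), (row=3, col=7), (row=4, col=8), (row=6, col=8), (row=7, col=7)
  Distance 11: (row=0, col=5), (row=2, col=7), (row=3, col=8), (row=5, col=8), (row=7, col=8)  <- goal reached here
One shortest path (11 moves): (row=7, col=1) -> (row=7, col=2) -> (row=6, col=2) -> (row=5, col=2) -> (row=5, col=3) -> (row=5, col=4) -> (row=5, col=5) -> (row=5, col=6) -> (row=4, col=6) -> (row=4, col=7) -> (row=3, col=7) -> (row=2, col=7)

Answer: Shortest path length: 11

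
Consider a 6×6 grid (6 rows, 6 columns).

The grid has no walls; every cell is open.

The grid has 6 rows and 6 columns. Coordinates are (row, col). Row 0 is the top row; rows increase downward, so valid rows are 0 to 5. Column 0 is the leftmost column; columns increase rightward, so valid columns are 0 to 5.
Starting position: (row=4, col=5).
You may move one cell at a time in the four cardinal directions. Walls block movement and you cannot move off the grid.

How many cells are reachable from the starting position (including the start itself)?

Answer: Reachable cells: 36

Derivation:
BFS flood-fill from (row=4, col=5):
  Distance 0: (row=4, col=5)
  Distance 1: (row=3, col=5), (row=4, col=4), (row=5, col=5)
  Distance 2: (row=2, col=5), (row=3, col=4), (row=4, col=3), (row=5, col=4)
  Distance 3: (row=1, col=5), (row=2, col=4), (row=3, col=3), (row=4, col=2), (row=5, col=3)
  Distance 4: (row=0, col=5), (row=1, col=4), (row=2, col=3), (row=3, col=2), (row=4, col=1), (row=5, col=2)
  Distance 5: (row=0, col=4), (row=1, col=3), (row=2, col=2), (row=3, col=1), (row=4, col=0), (row=5, col=1)
  Distance 6: (row=0, col=3), (row=1, col=2), (row=2, col=1), (row=3, col=0), (row=5, col=0)
  Distance 7: (row=0, col=2), (row=1, col=1), (row=2, col=0)
  Distance 8: (row=0, col=1), (row=1, col=0)
  Distance 9: (row=0, col=0)
Total reachable: 36 (grid has 36 open cells total)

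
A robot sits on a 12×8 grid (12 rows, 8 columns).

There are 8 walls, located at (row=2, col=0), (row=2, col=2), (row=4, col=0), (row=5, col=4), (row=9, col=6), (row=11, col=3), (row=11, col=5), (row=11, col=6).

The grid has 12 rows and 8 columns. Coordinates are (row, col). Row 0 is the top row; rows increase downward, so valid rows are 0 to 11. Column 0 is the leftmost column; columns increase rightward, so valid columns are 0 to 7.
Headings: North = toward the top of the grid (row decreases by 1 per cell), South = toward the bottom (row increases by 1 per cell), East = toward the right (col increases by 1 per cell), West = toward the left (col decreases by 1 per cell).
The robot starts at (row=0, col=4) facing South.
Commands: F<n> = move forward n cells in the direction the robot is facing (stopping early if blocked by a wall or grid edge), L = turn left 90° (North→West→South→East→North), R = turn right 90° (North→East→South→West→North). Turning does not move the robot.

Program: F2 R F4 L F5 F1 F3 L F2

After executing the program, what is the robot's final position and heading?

Start: (row=0, col=4), facing South
  F2: move forward 2, now at (row=2, col=4)
  R: turn right, now facing West
  F4: move forward 1/4 (blocked), now at (row=2, col=3)
  L: turn left, now facing South
  F5: move forward 5, now at (row=7, col=3)
  F1: move forward 1, now at (row=8, col=3)
  F3: move forward 2/3 (blocked), now at (row=10, col=3)
  L: turn left, now facing East
  F2: move forward 2, now at (row=10, col=5)
Final: (row=10, col=5), facing East

Answer: Final position: (row=10, col=5), facing East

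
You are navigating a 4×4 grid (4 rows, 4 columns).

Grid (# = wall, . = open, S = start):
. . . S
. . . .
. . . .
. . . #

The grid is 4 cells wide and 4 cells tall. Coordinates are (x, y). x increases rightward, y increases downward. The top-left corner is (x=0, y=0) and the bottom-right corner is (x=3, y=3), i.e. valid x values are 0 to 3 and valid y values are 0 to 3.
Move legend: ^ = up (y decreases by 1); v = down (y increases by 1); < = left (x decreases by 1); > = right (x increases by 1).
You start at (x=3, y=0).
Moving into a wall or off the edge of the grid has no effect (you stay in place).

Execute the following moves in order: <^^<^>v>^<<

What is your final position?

Start: (x=3, y=0)
  < (left): (x=3, y=0) -> (x=2, y=0)
  ^ (up): blocked, stay at (x=2, y=0)
  ^ (up): blocked, stay at (x=2, y=0)
  < (left): (x=2, y=0) -> (x=1, y=0)
  ^ (up): blocked, stay at (x=1, y=0)
  > (right): (x=1, y=0) -> (x=2, y=0)
  v (down): (x=2, y=0) -> (x=2, y=1)
  > (right): (x=2, y=1) -> (x=3, y=1)
  ^ (up): (x=3, y=1) -> (x=3, y=0)
  < (left): (x=3, y=0) -> (x=2, y=0)
  < (left): (x=2, y=0) -> (x=1, y=0)
Final: (x=1, y=0)

Answer: Final position: (x=1, y=0)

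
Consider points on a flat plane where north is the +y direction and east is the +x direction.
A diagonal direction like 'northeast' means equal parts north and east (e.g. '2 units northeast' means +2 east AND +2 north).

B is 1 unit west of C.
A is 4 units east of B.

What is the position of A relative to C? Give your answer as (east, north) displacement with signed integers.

Answer: A is at (east=3, north=0) relative to C.

Derivation:
Place C at the origin (east=0, north=0).
  B is 1 unit west of C: delta (east=-1, north=+0); B at (east=-1, north=0).
  A is 4 units east of B: delta (east=+4, north=+0); A at (east=3, north=0).
Therefore A relative to C: (east=3, north=0).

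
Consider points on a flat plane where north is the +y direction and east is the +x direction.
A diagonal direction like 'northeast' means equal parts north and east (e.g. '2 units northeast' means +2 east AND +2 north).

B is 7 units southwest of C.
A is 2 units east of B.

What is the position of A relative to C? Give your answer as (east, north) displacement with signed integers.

Place C at the origin (east=0, north=0).
  B is 7 units southwest of C: delta (east=-7, north=-7); B at (east=-7, north=-7).
  A is 2 units east of B: delta (east=+2, north=+0); A at (east=-5, north=-7).
Therefore A relative to C: (east=-5, north=-7).

Answer: A is at (east=-5, north=-7) relative to C.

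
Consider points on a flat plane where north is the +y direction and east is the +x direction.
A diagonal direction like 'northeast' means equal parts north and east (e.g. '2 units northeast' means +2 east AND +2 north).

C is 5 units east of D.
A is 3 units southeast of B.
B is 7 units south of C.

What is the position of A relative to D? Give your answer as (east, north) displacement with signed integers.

Answer: A is at (east=8, north=-10) relative to D.

Derivation:
Place D at the origin (east=0, north=0).
  C is 5 units east of D: delta (east=+5, north=+0); C at (east=5, north=0).
  B is 7 units south of C: delta (east=+0, north=-7); B at (east=5, north=-7).
  A is 3 units southeast of B: delta (east=+3, north=-3); A at (east=8, north=-10).
Therefore A relative to D: (east=8, north=-10).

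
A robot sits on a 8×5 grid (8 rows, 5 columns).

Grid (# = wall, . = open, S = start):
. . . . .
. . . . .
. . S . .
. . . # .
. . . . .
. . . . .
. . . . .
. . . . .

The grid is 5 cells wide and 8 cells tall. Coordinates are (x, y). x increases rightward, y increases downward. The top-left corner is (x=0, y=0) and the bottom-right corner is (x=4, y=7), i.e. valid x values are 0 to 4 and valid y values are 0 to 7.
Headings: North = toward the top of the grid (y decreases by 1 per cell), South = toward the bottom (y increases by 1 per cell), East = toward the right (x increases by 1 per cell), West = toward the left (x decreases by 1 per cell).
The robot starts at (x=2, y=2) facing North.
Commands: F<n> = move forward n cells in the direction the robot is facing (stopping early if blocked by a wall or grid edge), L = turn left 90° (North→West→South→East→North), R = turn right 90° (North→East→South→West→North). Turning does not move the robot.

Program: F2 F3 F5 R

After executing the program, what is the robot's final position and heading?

Start: (x=2, y=2), facing North
  F2: move forward 2, now at (x=2, y=0)
  F3: move forward 0/3 (blocked), now at (x=2, y=0)
  F5: move forward 0/5 (blocked), now at (x=2, y=0)
  R: turn right, now facing East
Final: (x=2, y=0), facing East

Answer: Final position: (x=2, y=0), facing East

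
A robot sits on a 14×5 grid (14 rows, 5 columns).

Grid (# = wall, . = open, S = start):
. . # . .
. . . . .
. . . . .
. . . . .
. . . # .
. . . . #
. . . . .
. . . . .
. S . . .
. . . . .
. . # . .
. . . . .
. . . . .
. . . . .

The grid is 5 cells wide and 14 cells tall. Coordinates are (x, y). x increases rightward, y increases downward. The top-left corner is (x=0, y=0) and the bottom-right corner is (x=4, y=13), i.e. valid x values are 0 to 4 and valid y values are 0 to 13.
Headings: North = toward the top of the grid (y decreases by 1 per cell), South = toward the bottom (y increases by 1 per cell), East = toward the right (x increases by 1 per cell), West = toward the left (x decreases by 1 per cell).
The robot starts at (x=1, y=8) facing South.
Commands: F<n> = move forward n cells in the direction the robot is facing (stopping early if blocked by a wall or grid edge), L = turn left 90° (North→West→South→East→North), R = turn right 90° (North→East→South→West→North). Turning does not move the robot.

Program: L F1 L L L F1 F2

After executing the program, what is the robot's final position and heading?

Answer: Final position: (x=2, y=9), facing South

Derivation:
Start: (x=1, y=8), facing South
  L: turn left, now facing East
  F1: move forward 1, now at (x=2, y=8)
  L: turn left, now facing North
  L: turn left, now facing West
  L: turn left, now facing South
  F1: move forward 1, now at (x=2, y=9)
  F2: move forward 0/2 (blocked), now at (x=2, y=9)
Final: (x=2, y=9), facing South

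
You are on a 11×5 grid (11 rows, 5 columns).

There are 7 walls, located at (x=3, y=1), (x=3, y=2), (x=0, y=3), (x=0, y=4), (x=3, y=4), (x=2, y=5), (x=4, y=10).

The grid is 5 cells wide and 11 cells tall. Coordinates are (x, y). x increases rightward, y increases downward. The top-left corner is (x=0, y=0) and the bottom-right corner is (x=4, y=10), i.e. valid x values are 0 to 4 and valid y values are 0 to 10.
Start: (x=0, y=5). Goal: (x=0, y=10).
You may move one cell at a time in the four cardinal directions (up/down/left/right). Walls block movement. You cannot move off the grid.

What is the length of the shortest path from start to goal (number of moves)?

Answer: Shortest path length: 5

Derivation:
BFS from (x=0, y=5) until reaching (x=0, y=10):
  Distance 0: (x=0, y=5)
  Distance 1: (x=1, y=5), (x=0, y=6)
  Distance 2: (x=1, y=4), (x=1, y=6), (x=0, y=7)
  Distance 3: (x=1, y=3), (x=2, y=4), (x=2, y=6), (x=1, y=7), (x=0, y=8)
  Distance 4: (x=1, y=2), (x=2, y=3), (x=3, y=6), (x=2, y=7), (x=1, y=8), (x=0, y=9)
  Distance 5: (x=1, y=1), (x=0, y=2), (x=2, y=2), (x=3, y=3), (x=3, y=5), (x=4, y=6), (x=3, y=7), (x=2, y=8), (x=1, y=9), (x=0, y=10)  <- goal reached here
One shortest path (5 moves): (x=0, y=5) -> (x=0, y=6) -> (x=0, y=7) -> (x=0, y=8) -> (x=0, y=9) -> (x=0, y=10)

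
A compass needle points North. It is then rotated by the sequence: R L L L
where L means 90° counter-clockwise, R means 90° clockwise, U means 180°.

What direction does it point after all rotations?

Start: North
  R (right (90° clockwise)) -> East
  L (left (90° counter-clockwise)) -> North
  L (left (90° counter-clockwise)) -> West
  L (left (90° counter-clockwise)) -> South
Final: South

Answer: Final heading: South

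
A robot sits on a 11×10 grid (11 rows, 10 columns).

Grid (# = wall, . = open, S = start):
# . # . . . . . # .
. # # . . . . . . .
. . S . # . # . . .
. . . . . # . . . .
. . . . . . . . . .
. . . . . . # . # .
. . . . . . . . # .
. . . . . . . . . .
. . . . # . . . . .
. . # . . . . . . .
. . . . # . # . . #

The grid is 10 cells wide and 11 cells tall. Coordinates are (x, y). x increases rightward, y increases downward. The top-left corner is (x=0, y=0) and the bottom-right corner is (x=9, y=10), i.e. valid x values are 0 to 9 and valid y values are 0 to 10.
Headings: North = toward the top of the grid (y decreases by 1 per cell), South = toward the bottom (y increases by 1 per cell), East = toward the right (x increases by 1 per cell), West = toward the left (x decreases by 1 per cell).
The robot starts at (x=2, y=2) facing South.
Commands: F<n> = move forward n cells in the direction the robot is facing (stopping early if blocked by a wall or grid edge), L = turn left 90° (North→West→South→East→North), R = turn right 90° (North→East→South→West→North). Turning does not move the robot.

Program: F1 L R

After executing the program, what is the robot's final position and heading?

Start: (x=2, y=2), facing South
  F1: move forward 1, now at (x=2, y=3)
  L: turn left, now facing East
  R: turn right, now facing South
Final: (x=2, y=3), facing South

Answer: Final position: (x=2, y=3), facing South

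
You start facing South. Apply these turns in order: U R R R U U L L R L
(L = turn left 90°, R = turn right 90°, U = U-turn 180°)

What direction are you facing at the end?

Answer: Final heading: East

Derivation:
Start: South
  U (U-turn (180°)) -> North
  R (right (90° clockwise)) -> East
  R (right (90° clockwise)) -> South
  R (right (90° clockwise)) -> West
  U (U-turn (180°)) -> East
  U (U-turn (180°)) -> West
  L (left (90° counter-clockwise)) -> South
  L (left (90° counter-clockwise)) -> East
  R (right (90° clockwise)) -> South
  L (left (90° counter-clockwise)) -> East
Final: East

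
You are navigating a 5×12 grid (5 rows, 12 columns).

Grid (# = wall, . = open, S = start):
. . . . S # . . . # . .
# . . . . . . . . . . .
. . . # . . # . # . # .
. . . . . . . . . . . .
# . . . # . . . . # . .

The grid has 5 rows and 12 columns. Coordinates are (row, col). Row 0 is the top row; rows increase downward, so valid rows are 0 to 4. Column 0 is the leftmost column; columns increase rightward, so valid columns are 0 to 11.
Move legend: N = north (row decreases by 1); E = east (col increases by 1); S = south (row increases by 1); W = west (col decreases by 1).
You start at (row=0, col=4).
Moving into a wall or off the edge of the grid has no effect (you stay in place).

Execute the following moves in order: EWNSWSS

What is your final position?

Answer: Final position: (row=3, col=2)

Derivation:
Start: (row=0, col=4)
  E (east): blocked, stay at (row=0, col=4)
  W (west): (row=0, col=4) -> (row=0, col=3)
  N (north): blocked, stay at (row=0, col=3)
  S (south): (row=0, col=3) -> (row=1, col=3)
  W (west): (row=1, col=3) -> (row=1, col=2)
  S (south): (row=1, col=2) -> (row=2, col=2)
  S (south): (row=2, col=2) -> (row=3, col=2)
Final: (row=3, col=2)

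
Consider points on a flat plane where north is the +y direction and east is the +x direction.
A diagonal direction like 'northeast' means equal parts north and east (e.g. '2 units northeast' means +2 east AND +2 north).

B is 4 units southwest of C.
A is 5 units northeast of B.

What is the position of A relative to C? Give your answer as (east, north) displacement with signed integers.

Place C at the origin (east=0, north=0).
  B is 4 units southwest of C: delta (east=-4, north=-4); B at (east=-4, north=-4).
  A is 5 units northeast of B: delta (east=+5, north=+5); A at (east=1, north=1).
Therefore A relative to C: (east=1, north=1).

Answer: A is at (east=1, north=1) relative to C.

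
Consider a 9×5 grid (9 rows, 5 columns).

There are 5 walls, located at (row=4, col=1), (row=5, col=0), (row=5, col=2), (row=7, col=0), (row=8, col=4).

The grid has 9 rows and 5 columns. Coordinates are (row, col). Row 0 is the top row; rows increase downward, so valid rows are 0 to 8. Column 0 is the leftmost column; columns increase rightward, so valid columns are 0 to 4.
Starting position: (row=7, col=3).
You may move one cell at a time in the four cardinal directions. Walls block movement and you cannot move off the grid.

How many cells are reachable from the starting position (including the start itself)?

Answer: Reachable cells: 40

Derivation:
BFS flood-fill from (row=7, col=3):
  Distance 0: (row=7, col=3)
  Distance 1: (row=6, col=3), (row=7, col=2), (row=7, col=4), (row=8, col=3)
  Distance 2: (row=5, col=3), (row=6, col=2), (row=6, col=4), (row=7, col=1), (row=8, col=2)
  Distance 3: (row=4, col=3), (row=5, col=4), (row=6, col=1), (row=8, col=1)
  Distance 4: (row=3, col=3), (row=4, col=2), (row=4, col=4), (row=5, col=1), (row=6, col=0), (row=8, col=0)
  Distance 5: (row=2, col=3), (row=3, col=2), (row=3, col=4)
  Distance 6: (row=1, col=3), (row=2, col=2), (row=2, col=4), (row=3, col=1)
  Distance 7: (row=0, col=3), (row=1, col=2), (row=1, col=4), (row=2, col=1), (row=3, col=0)
  Distance 8: (row=0, col=2), (row=0, col=4), (row=1, col=1), (row=2, col=0), (row=4, col=0)
  Distance 9: (row=0, col=1), (row=1, col=0)
  Distance 10: (row=0, col=0)
Total reachable: 40 (grid has 40 open cells total)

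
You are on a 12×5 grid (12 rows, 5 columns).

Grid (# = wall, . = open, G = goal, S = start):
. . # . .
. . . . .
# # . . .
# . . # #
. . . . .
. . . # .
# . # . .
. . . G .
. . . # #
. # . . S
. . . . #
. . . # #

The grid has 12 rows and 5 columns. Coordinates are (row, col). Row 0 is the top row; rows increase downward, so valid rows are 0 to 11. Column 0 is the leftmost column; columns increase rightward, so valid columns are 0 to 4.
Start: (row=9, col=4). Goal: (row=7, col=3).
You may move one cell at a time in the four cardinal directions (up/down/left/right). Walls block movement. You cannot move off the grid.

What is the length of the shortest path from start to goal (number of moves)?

Answer: Shortest path length: 5

Derivation:
BFS from (row=9, col=4) until reaching (row=7, col=3):
  Distance 0: (row=9, col=4)
  Distance 1: (row=9, col=3)
  Distance 2: (row=9, col=2), (row=10, col=3)
  Distance 3: (row=8, col=2), (row=10, col=2)
  Distance 4: (row=7, col=2), (row=8, col=1), (row=10, col=1), (row=11, col=2)
  Distance 5: (row=7, col=1), (row=7, col=3), (row=8, col=0), (row=10, col=0), (row=11, col=1)  <- goal reached here
One shortest path (5 moves): (row=9, col=4) -> (row=9, col=3) -> (row=9, col=2) -> (row=8, col=2) -> (row=7, col=2) -> (row=7, col=3)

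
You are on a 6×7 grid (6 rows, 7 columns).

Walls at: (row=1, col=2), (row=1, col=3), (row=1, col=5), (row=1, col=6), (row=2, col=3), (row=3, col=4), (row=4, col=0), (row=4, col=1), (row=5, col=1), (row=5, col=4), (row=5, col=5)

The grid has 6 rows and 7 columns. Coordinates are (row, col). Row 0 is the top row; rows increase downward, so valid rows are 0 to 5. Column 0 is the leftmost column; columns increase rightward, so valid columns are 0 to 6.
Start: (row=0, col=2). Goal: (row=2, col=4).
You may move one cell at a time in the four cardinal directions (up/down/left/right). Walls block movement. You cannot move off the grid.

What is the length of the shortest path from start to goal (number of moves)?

BFS from (row=0, col=2) until reaching (row=2, col=4):
  Distance 0: (row=0, col=2)
  Distance 1: (row=0, col=1), (row=0, col=3)
  Distance 2: (row=0, col=0), (row=0, col=4), (row=1, col=1)
  Distance 3: (row=0, col=5), (row=1, col=0), (row=1, col=4), (row=2, col=1)
  Distance 4: (row=0, col=6), (row=2, col=0), (row=2, col=2), (row=2, col=4), (row=3, col=1)  <- goal reached here
One shortest path (4 moves): (row=0, col=2) -> (row=0, col=3) -> (row=0, col=4) -> (row=1, col=4) -> (row=2, col=4)

Answer: Shortest path length: 4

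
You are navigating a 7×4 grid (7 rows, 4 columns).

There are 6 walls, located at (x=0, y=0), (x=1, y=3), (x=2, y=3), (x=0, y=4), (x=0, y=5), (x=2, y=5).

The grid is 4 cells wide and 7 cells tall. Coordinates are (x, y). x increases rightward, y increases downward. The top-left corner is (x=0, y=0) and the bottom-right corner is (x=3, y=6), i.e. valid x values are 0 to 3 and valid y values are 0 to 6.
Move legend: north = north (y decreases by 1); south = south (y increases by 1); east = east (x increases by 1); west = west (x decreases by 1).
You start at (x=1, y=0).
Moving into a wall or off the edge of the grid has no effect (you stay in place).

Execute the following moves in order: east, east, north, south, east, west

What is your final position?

Start: (x=1, y=0)
  east (east): (x=1, y=0) -> (x=2, y=0)
  east (east): (x=2, y=0) -> (x=3, y=0)
  north (north): blocked, stay at (x=3, y=0)
  south (south): (x=3, y=0) -> (x=3, y=1)
  east (east): blocked, stay at (x=3, y=1)
  west (west): (x=3, y=1) -> (x=2, y=1)
Final: (x=2, y=1)

Answer: Final position: (x=2, y=1)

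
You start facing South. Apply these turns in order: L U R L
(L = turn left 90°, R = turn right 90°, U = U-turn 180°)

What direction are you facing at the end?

Start: South
  L (left (90° counter-clockwise)) -> East
  U (U-turn (180°)) -> West
  R (right (90° clockwise)) -> North
  L (left (90° counter-clockwise)) -> West
Final: West

Answer: Final heading: West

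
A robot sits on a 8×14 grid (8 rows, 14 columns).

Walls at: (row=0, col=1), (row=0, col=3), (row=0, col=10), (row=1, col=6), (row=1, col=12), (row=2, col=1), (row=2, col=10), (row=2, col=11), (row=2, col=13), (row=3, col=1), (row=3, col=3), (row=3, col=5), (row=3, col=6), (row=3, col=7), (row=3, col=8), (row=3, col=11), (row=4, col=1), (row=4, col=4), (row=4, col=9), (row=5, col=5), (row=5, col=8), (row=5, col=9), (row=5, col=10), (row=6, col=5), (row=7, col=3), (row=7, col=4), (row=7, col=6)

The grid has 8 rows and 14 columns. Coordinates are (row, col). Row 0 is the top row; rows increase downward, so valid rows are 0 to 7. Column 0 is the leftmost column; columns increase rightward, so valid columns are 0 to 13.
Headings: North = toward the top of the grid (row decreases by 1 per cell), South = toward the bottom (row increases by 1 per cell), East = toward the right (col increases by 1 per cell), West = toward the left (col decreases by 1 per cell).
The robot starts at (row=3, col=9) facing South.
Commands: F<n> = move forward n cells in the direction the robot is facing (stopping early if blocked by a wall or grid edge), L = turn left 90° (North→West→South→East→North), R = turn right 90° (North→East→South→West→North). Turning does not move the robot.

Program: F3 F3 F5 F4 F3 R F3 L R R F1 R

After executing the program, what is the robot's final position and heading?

Answer: Final position: (row=2, col=9), facing East

Derivation:
Start: (row=3, col=9), facing South
  F3: move forward 0/3 (blocked), now at (row=3, col=9)
  F3: move forward 0/3 (blocked), now at (row=3, col=9)
  F5: move forward 0/5 (blocked), now at (row=3, col=9)
  F4: move forward 0/4 (blocked), now at (row=3, col=9)
  F3: move forward 0/3 (blocked), now at (row=3, col=9)
  R: turn right, now facing West
  F3: move forward 0/3 (blocked), now at (row=3, col=9)
  L: turn left, now facing South
  R: turn right, now facing West
  R: turn right, now facing North
  F1: move forward 1, now at (row=2, col=9)
  R: turn right, now facing East
Final: (row=2, col=9), facing East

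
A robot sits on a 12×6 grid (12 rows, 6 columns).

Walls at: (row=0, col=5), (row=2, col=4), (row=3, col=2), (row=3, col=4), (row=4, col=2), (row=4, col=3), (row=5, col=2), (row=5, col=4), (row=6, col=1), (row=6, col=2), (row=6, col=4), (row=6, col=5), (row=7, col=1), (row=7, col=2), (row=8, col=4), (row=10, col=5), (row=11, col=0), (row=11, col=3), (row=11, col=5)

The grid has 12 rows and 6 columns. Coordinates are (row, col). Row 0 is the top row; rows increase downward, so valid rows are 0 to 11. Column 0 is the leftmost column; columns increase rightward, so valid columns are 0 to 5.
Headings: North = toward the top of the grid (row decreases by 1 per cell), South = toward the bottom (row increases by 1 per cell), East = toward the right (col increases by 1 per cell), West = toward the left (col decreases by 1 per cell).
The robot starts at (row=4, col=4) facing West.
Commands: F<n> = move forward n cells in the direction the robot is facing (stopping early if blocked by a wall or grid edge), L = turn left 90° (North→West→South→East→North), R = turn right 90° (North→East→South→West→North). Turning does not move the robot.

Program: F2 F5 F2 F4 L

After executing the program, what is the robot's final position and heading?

Answer: Final position: (row=4, col=4), facing South

Derivation:
Start: (row=4, col=4), facing West
  F2: move forward 0/2 (blocked), now at (row=4, col=4)
  F5: move forward 0/5 (blocked), now at (row=4, col=4)
  F2: move forward 0/2 (blocked), now at (row=4, col=4)
  F4: move forward 0/4 (blocked), now at (row=4, col=4)
  L: turn left, now facing South
Final: (row=4, col=4), facing South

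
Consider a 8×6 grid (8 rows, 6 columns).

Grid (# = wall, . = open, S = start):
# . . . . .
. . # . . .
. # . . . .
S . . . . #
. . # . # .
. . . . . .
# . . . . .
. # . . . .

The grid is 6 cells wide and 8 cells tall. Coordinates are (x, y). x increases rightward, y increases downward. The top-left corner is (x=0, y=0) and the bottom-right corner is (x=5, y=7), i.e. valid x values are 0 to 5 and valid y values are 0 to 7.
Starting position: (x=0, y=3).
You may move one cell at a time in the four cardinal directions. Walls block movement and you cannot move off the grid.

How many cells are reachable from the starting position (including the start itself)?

Answer: Reachable cells: 39

Derivation:
BFS flood-fill from (x=0, y=3):
  Distance 0: (x=0, y=3)
  Distance 1: (x=0, y=2), (x=1, y=3), (x=0, y=4)
  Distance 2: (x=0, y=1), (x=2, y=3), (x=1, y=4), (x=0, y=5)
  Distance 3: (x=1, y=1), (x=2, y=2), (x=3, y=3), (x=1, y=5)
  Distance 4: (x=1, y=0), (x=3, y=2), (x=4, y=3), (x=3, y=4), (x=2, y=5), (x=1, y=6)
  Distance 5: (x=2, y=0), (x=3, y=1), (x=4, y=2), (x=3, y=5), (x=2, y=6)
  Distance 6: (x=3, y=0), (x=4, y=1), (x=5, y=2), (x=4, y=5), (x=3, y=6), (x=2, y=7)
  Distance 7: (x=4, y=0), (x=5, y=1), (x=5, y=5), (x=4, y=6), (x=3, y=7)
  Distance 8: (x=5, y=0), (x=5, y=4), (x=5, y=6), (x=4, y=7)
  Distance 9: (x=5, y=7)
Total reachable: 39 (grid has 40 open cells total)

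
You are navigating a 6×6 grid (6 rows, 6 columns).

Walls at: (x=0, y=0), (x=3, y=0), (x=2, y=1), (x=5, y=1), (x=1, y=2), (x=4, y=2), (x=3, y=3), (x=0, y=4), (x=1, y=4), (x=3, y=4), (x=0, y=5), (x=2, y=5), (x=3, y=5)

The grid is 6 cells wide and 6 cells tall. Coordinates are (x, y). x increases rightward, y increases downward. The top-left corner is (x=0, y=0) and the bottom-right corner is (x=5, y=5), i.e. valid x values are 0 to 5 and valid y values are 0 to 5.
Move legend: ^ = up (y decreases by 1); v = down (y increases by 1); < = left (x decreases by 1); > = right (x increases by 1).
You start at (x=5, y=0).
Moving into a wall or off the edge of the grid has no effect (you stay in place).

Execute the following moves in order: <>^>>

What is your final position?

Start: (x=5, y=0)
  < (left): (x=5, y=0) -> (x=4, y=0)
  > (right): (x=4, y=0) -> (x=5, y=0)
  ^ (up): blocked, stay at (x=5, y=0)
  > (right): blocked, stay at (x=5, y=0)
  > (right): blocked, stay at (x=5, y=0)
Final: (x=5, y=0)

Answer: Final position: (x=5, y=0)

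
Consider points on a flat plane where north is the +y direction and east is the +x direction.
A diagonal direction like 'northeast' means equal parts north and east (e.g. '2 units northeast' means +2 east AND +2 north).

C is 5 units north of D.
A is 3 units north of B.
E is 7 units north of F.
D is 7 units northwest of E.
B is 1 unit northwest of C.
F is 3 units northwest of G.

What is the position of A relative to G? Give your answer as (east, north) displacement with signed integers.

Answer: A is at (east=-11, north=26) relative to G.

Derivation:
Place G at the origin (east=0, north=0).
  F is 3 units northwest of G: delta (east=-3, north=+3); F at (east=-3, north=3).
  E is 7 units north of F: delta (east=+0, north=+7); E at (east=-3, north=10).
  D is 7 units northwest of E: delta (east=-7, north=+7); D at (east=-10, north=17).
  C is 5 units north of D: delta (east=+0, north=+5); C at (east=-10, north=22).
  B is 1 unit northwest of C: delta (east=-1, north=+1); B at (east=-11, north=23).
  A is 3 units north of B: delta (east=+0, north=+3); A at (east=-11, north=26).
Therefore A relative to G: (east=-11, north=26).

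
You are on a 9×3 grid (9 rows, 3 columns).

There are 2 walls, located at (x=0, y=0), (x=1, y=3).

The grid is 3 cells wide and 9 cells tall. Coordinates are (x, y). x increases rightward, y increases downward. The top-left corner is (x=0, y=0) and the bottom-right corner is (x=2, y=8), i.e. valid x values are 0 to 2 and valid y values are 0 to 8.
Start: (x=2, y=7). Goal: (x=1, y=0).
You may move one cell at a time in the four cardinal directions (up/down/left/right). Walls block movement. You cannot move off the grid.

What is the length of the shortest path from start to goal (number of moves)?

Answer: Shortest path length: 8

Derivation:
BFS from (x=2, y=7) until reaching (x=1, y=0):
  Distance 0: (x=2, y=7)
  Distance 1: (x=2, y=6), (x=1, y=7), (x=2, y=8)
  Distance 2: (x=2, y=5), (x=1, y=6), (x=0, y=7), (x=1, y=8)
  Distance 3: (x=2, y=4), (x=1, y=5), (x=0, y=6), (x=0, y=8)
  Distance 4: (x=2, y=3), (x=1, y=4), (x=0, y=5)
  Distance 5: (x=2, y=2), (x=0, y=4)
  Distance 6: (x=2, y=1), (x=1, y=2), (x=0, y=3)
  Distance 7: (x=2, y=0), (x=1, y=1), (x=0, y=2)
  Distance 8: (x=1, y=0), (x=0, y=1)  <- goal reached here
One shortest path (8 moves): (x=2, y=7) -> (x=2, y=6) -> (x=2, y=5) -> (x=2, y=4) -> (x=2, y=3) -> (x=2, y=2) -> (x=1, y=2) -> (x=1, y=1) -> (x=1, y=0)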